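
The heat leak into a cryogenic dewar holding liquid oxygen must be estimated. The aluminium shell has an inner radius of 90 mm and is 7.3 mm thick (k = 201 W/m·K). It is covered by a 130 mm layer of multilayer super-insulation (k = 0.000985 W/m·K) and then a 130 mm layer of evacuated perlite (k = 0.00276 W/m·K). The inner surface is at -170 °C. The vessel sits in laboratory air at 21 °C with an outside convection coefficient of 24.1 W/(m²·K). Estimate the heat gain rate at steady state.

Radial (spherical) resistances in series:
R_aluminium shell = (1/0.09 − 1/0.0973)/(4π×201) = 3.3×10^-4 K/W
R_multilayer super-insulation = (1/0.0973 − 1/0.2273)/(4π×0.000985) = 474.9 K/W
R_evacuated perlite = (1/0.2273 − 1/0.3573)/(4π×0.00276) = 46.15 K/W
R_outer film = 1/(h·4πr_o²) = 1/(24.1×4π×0.3573²) = 0.02586 K/W
R_total = 521.1 K/W
Q = ΔT/R_total = 191/521.1

Q ≈ 0.367 W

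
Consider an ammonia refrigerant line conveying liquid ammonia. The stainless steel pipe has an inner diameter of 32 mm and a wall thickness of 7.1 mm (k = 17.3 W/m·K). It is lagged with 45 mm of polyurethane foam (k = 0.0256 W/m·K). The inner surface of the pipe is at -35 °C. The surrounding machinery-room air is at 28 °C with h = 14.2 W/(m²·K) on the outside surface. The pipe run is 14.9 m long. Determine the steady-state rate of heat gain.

Cylindrical conduction, so R = ln(r₂/r₁)/(2πkL) per layer, in series:
R_stainless steel pipe wall = ln(23.1/16)/(2π×17.3×14.9) = 2.267×10^-4 K/W
R_polyurethane foam = ln(68.1/23.1)/(2π×0.0256×14.9) = 0.4511 K/W
R_outer film = 1/(h_o·2πr_oL) = 1/(14.2×2π×0.0681×14.9) = 0.01105 K/W
R_total = 0.4624 K/W
Q = ΔT/R_total = 63/0.4624

Q ≈ 136 W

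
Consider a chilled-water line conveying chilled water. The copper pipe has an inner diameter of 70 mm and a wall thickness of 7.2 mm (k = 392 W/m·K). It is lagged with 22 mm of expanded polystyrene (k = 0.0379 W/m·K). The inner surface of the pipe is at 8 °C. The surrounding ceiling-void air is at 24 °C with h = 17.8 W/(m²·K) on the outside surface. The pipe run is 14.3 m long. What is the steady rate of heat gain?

Treating each annulus and film as a series resistance:
R_copper pipe wall = ln(42.2/35)/(2π×392×14.3) = 5.311×10^-6 K/W
R_expanded polystyrene = ln(64.2/42.2)/(2π×0.0379×14.3) = 0.1232 K/W
R_outer film = 1/(h_o·2πr_oL) = 1/(17.8×2π×0.0642×14.3) = 0.009739 K/W
R_total = 0.133 K/W
Q = ΔT/R_total = 16/0.133

Q ≈ 120 W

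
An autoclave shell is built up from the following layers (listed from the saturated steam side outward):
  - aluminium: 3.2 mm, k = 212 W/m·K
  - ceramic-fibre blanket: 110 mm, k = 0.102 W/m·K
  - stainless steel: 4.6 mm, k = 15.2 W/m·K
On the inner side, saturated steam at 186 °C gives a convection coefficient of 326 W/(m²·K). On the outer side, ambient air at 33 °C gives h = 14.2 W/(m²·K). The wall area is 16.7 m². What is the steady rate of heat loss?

Thermal resistances in series:
R_inner film = 1/(h_i·A) = 1/(326×16.7) = 1.837×10^-4 K/W
R_aluminium = L/(kA) = 0.0032/(212×16.7) = 9.039×10^-7 K/W
R_ceramic-fibre blanket = L/(kA) = 0.11/(0.102×16.7) = 0.06458 K/W
R_stainless steel = L/(kA) = 0.0046/(15.2×16.7) = 1.812×10^-5 K/W
R_outer film = 1/(h_o·A) = 1/(14.2×16.7) = 0.004217 K/W
R_total = 0.069 K/W
Q = ΔT / R_total = 153 / 0.069

Q ≈ 2220 W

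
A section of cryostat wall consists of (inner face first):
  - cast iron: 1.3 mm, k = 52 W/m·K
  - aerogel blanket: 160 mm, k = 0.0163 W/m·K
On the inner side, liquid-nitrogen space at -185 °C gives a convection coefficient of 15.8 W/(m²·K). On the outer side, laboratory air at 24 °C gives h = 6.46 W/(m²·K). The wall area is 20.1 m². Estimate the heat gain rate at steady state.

Thermal resistances in series:
R_inner film = 1/(h_i·A) = 1/(15.8×20.1) = 0.003149 K/W
R_cast iron = L/(kA) = 0.0013/(52×20.1) = 1.244×10^-6 K/W
R_aerogel blanket = L/(kA) = 0.16/(0.0163×20.1) = 0.4884 K/W
R_outer film = 1/(h_o·A) = 1/(6.46×20.1) = 0.007701 K/W
R_total = 0.4992 K/W
Q = ΔT / R_total = 209 / 0.4992

Q ≈ 419 W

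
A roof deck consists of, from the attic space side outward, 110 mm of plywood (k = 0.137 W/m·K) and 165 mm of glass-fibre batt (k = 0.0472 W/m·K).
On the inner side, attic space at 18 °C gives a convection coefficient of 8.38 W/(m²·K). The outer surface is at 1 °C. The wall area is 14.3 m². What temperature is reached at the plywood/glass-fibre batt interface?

Using the resistance-network approach (series):
R_inner film = 1/(h_i·A) = 1/(8.38×14.3) = 0.008345 K/W
R_plywood = L/(kA) = 0.11/(0.137×14.3) = 0.05615 K/W
R_glass-fibre batt = L/(kA) = 0.165/(0.0472×14.3) = 0.2445 K/W
R_total = 0.309 K/W;  Q = ΔT/R_total = 17/0.309 = 55.02 W
T_interface = T_inner − Q·ΣR(inner→interface) = 18 − 55×0.06449

T ≈ 14.5 °C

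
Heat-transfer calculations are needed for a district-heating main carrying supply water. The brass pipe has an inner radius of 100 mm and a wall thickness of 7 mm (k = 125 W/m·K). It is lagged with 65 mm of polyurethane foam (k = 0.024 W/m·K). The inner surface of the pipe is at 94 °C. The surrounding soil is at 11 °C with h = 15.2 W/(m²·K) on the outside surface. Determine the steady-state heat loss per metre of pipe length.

For a radial system each layer contributes R = ln(r_out/r_in)/(2πkL); films add R = 1/(hA).
R_brass pipe wall = ln(107/100)/(2π×125×1) = 8.615×10^-5 K/W
R_polyurethane foam = ln(172/107)/(2π×0.024×1) = 3.148 K/W
R_outer film = 1/(h_o·2πr_oL) = 1/(15.2×2π×0.172×1) = 0.06088 K/W
R_total = 3.209 K/W
Q = ΔT/R_total = 83/3.209

q′ ≈ 25.9 W/m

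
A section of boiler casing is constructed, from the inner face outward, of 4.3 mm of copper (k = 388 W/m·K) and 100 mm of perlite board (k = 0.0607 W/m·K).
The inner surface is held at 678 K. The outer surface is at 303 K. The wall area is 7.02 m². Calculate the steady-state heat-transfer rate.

Q ≈ 1600 W

Treating each layer as a thermal resistance in series:
R_copper = L/(kA) = 0.0043/(388×7.02) = 1.579×10^-6 K/W
R_perlite board = L/(kA) = 0.1/(0.0607×7.02) = 0.2347 K/W
R_total = 0.2347 K/W
Q = ΔT / R_total = 375 / 0.2347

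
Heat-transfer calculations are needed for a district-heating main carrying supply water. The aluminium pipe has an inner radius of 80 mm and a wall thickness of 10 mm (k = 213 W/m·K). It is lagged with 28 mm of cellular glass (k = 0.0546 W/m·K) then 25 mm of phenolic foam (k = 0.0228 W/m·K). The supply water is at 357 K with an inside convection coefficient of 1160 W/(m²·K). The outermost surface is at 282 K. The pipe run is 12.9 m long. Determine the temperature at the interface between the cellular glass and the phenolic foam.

T ≈ 329 K

Cylindrical conduction, so R = ln(r₂/r₁)/(2πkL) per layer, in series:
R_inner film = 1/(h_i·2πr₁L) = 1/(1160×2π×0.08×12.9) = 1.329×10^-4 K/W
R_aluminium pipe wall = ln(90/80)/(2π×213×12.9) = 6.822×10^-6 K/W
R_cellular glass = ln(118/90)/(2π×0.0546×12.9) = 0.06121 K/W
R_phenolic foam = ln(143/118)/(2π×0.0228×12.9) = 0.104 K/W
R_total = 0.1653 K/W
Q = ΔT/R_total = 75/0.1653
Q = 454 W
T_interface = T_inner − Q·ΣR(inner→interface) = 357 − 454×0.06135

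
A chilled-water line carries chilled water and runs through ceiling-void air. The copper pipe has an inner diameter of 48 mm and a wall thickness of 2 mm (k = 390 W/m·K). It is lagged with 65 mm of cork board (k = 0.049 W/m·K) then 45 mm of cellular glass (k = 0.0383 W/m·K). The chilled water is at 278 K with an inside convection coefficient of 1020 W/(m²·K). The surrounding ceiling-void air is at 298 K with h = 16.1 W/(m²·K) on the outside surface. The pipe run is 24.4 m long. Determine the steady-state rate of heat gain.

Q ≈ 83.9 W

Radial resistances (cylindrical: R_cond = ln(r_o/r_i)/(2πkL), R_conv = 1/(h·2πrL)):
R_inner film = 1/(h_i·2πr₁L) = 1/(1020×2π×0.024×24.4) = 2.665×10^-4 K/W
R_copper pipe wall = ln(26/24)/(2π×390×24.4) = 1.339×10^-6 K/W
R_cork board = ln(91/26)/(2π×0.049×24.4) = 0.1668 K/W
R_cellular glass = ln(136/91)/(2π×0.0383×24.4) = 0.06843 K/W
R_outer film = 1/(h_o·2πr_oL) = 1/(16.1×2π×0.136×24.4) = 0.002979 K/W
R_total = 0.2384 K/W
Q = ΔT/R_total = 20/0.2384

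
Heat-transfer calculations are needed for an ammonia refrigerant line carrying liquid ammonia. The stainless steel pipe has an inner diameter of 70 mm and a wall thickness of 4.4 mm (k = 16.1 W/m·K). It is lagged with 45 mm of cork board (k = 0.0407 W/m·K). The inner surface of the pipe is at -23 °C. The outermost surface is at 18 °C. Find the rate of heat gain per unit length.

Radial resistances (cylindrical: R_cond = ln(r_o/r_i)/(2πkL), R_conv = 1/(h·2πrL)):
R_stainless steel pipe wall = ln(39.4/35)/(2π×16.1×1) = 0.001171 K/W
R_cork board = ln(84.4/39.4)/(2π×0.0407×1) = 2.979 K/W
R_total = 2.98 K/W
Q = ΔT/R_total = 41/2.98

q′ ≈ 13.8 W/m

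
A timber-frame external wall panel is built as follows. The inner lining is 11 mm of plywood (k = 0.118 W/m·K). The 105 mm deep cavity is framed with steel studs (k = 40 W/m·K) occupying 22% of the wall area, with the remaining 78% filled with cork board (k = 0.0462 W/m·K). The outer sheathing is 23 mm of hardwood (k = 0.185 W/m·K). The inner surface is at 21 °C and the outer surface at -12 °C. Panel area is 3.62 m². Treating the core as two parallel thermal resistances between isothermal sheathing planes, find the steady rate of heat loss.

Sheathing layers in series; stud and cavity paths in parallel between them.
R_inner = 0.011/(0.118×3.62) = 0.02575 K/W
R_stud  = 0.105/(40×0.22×3.62) = 0.003296 K/W
R_cav   = 0.105/(0.0462×0.78×3.62) = 0.8049 K/W
1/R_core = 1/R_stud + 1/R_cav → R_core = 0.003283 K/W
R_outer = 0.023/(0.185×3.62) = 0.03434 K/W
R_total = 0.06338 K/W
Q = ΔT/R_total = 33/0.06338

Q ≈ 521 W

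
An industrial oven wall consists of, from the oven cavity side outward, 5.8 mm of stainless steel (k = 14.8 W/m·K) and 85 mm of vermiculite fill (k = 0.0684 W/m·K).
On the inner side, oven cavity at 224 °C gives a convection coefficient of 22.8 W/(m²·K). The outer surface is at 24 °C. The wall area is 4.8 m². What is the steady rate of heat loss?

Q ≈ 746 W

Series thermal resistances:
R_inner film = 1/(h_i·A) = 1/(22.8×4.8) = 0.009137 K/W
R_stainless steel = L/(kA) = 0.0058/(14.8×4.8) = 8.164×10^-5 K/W
R_vermiculite fill = L/(kA) = 0.085/(0.0684×4.8) = 0.2589 K/W
R_total = 0.2681 K/W
Q = ΔT / R_total = 200 / 0.2681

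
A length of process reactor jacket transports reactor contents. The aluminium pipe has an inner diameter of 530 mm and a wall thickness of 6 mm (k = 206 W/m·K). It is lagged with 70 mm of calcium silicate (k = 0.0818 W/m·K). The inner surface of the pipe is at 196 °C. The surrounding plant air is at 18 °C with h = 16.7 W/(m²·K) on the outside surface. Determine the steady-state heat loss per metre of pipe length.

Radial resistances (cylindrical: R_cond = ln(r_o/r_i)/(2πkL), R_conv = 1/(h·2πrL)):
R_aluminium pipe wall = ln(271/265)/(2π×206×1) = 1.73×10^-5 K/W
R_calcium silicate = ln(341/271)/(2π×0.0818×1) = 0.447 K/W
R_outer film = 1/(h_o·2πr_oL) = 1/(16.7×2π×0.341×1) = 0.02795 K/W
R_total = 0.475 K/W
Q = ΔT/R_total = 178/0.475

q′ ≈ 375 W/m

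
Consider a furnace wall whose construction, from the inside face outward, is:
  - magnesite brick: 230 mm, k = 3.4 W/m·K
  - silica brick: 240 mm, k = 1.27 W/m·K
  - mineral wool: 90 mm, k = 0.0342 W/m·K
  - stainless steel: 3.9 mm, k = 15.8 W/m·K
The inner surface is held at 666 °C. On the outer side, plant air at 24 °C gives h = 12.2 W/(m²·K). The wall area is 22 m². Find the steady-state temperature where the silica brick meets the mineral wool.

Treating each layer as a thermal resistance in series:
R_magnesite brick = L/(kA) = 0.23/(3.4×22) = 0.003075 K/W
R_silica brick = L/(kA) = 0.24/(1.27×22) = 0.00859 K/W
R_mineral wool = L/(kA) = 0.09/(0.0342×22) = 0.1196 K/W
R_stainless steel = L/(kA) = 0.0039/(15.8×22) = 1.122×10^-5 K/W
R_outer film = 1/(h_o·A) = 1/(12.2×22) = 0.003726 K/W
R_total = 0.135 K/W;  Q = ΔT/R_total = 642/0.135 = 4755 W
T_interface = T_inner − Q·ΣR(inner→interface) = 666 − 4750×0.01166

T ≈ 611 °C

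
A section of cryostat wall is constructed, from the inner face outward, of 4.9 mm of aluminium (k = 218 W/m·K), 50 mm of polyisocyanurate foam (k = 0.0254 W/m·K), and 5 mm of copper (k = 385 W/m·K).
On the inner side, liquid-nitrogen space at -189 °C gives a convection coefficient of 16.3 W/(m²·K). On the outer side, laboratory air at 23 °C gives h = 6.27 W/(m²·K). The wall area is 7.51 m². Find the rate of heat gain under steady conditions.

Q ≈ 727 W

Thermal resistances in series:
R_inner film = 1/(h_i·A) = 1/(16.3×7.51) = 0.008169 K/W
R_aluminium = L/(kA) = 0.0049/(218×7.51) = 2.993×10^-6 K/W
R_polyisocyanurate foam = L/(kA) = 0.05/(0.0254×7.51) = 0.2621 K/W
R_copper = L/(kA) = 0.005/(385×7.51) = 1.729×10^-6 K/W
R_outer film = 1/(h_o·A) = 1/(6.27×7.51) = 0.02124 K/W
R_total = 0.2915 K/W
Q = ΔT / R_total = 212 / 0.2915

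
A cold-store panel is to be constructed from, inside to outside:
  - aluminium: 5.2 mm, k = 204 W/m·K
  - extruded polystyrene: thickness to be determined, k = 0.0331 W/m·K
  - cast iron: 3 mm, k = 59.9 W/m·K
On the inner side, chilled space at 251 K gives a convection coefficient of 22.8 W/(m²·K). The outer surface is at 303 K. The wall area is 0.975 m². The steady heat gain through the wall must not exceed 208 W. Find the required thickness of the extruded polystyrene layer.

Series thermal resistances:
R_inner film = 1/(h_i·A) = 1/(22.8×0.975) = 0.04498 K/W
R_aluminium = L/(kA) = 0.0052/(204×0.975) = 2.614×10^-5 K/W
R_cast iron = L/(kA) = 0.003/(59.9×0.975) = 5.137×10^-5 K/W
Sum of the known resistances R_other = 0.04506 K/W
Required total resistance R_tot = ΔT/Q_allow = 52/208 = 0.25 K/W
R_extruded polystyrene = R_tot − R_other = 0.2049 K/W
L = R·k·A = 0.2049×0.0331×0.975

L ≈ 6.61 mm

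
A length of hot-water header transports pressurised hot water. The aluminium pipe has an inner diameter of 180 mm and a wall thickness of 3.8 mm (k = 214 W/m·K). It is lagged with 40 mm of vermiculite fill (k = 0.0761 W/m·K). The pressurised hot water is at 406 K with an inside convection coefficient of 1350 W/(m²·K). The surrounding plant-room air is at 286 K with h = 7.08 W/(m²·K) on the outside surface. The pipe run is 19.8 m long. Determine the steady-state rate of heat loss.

Q ≈ 2600 W

Per-layer cylindrical resistances, series-summed:
R_inner film = 1/(h_i·2πr₁L) = 1/(1350×2π×0.09×19.8) = 6.616×10^-5 K/W
R_aluminium pipe wall = ln(93.8/90)/(2π×214×19.8) = 1.553×10^-6 K/W
R_vermiculite fill = ln(133.8/93.8)/(2π×0.0761×19.8) = 0.03752 K/W
R_outer film = 1/(h_o·2πr_oL) = 1/(7.08×2π×0.1338×19.8) = 0.008485 K/W
R_total = 0.04607 K/W
Q = ΔT/R_total = 120/0.04607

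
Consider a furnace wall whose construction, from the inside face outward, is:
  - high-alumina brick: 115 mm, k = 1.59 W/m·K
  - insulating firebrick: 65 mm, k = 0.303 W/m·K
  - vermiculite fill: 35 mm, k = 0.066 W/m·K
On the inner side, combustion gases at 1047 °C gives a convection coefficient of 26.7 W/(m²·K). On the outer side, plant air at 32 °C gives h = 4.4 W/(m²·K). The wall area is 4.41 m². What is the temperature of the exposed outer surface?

Model the wall as resistances in series:
R_inner film = 1/(h_i·A) = 1/(26.7×4.41) = 0.008493 K/W
R_high-alumina brick = L/(kA) = 0.115/(1.59×4.41) = 0.0164 K/W
R_insulating firebrick = L/(kA) = 0.065/(0.303×4.41) = 0.04864 K/W
R_vermiculite fill = L/(kA) = 0.035/(0.066×4.41) = 0.1203 K/W
R_outer film = 1/(h_o·A) = 1/(4.4×4.41) = 0.05154 K/W
R_total = 0.2453 K/W;  Q = ΔT/R_total = 1015/0.2453 = 4137 W
T_interface = T_inner − Q·ΣR(inner→interface) = 1047 − 4140×0.1938

T ≈ 245 °C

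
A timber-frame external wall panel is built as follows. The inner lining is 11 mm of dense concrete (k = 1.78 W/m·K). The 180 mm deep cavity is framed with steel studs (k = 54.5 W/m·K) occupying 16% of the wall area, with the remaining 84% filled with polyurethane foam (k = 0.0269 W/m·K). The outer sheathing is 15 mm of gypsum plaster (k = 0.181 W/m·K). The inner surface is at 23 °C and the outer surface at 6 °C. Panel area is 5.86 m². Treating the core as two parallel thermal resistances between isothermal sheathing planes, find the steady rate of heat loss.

Sheathing layers in series; stud and cavity paths in parallel between them.
R_inner = 0.011/(1.78×5.86) = 0.001055 K/W
R_stud  = 0.18/(54.5×0.16×5.86) = 0.003523 K/W
R_cav   = 0.18/(0.0269×0.84×5.86) = 1.359 K/W
1/R_core = 1/R_stud + 1/R_cav → R_core = 0.003513 K/W
R_outer = 0.015/(0.181×5.86) = 0.01414 K/W
R_total = 0.01871 K/W
Q = ΔT/R_total = 17/0.01871

Q ≈ 909 W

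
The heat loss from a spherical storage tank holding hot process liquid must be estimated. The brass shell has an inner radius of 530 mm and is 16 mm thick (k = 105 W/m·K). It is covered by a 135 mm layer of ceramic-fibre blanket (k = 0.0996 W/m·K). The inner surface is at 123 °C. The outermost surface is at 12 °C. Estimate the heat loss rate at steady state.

Radial (spherical) resistances in series:
R_brass shell = (1/0.53 − 1/0.546)/(4π×105) = 4.19×10^-5 K/W
R_ceramic-fibre blanket = (1/0.546 − 1/0.681)/(4π×0.0996) = 0.2901 K/W
R_total = 0.2901 K/W
Q = ΔT/R_total = 111/0.2901

Q ≈ 383 W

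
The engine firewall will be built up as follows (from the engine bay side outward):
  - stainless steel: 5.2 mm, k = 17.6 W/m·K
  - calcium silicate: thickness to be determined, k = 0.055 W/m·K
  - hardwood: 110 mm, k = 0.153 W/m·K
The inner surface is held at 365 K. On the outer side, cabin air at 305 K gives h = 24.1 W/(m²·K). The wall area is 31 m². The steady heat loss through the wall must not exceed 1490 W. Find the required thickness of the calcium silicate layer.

Series thermal resistances:
R_stainless steel = L/(kA) = 0.0052/(17.6×31) = 9.531×10^-6 K/W
R_hardwood = L/(kA) = 0.11/(0.153×31) = 0.02319 K/W
R_outer film = 1/(h_o·A) = 1/(24.1×31) = 0.001339 K/W
Sum of the known resistances R_other = 0.02454 K/W
Required total resistance R_tot = ΔT/Q_allow = 60/1490 = 0.04027 K/W
R_calcium silicate = R_tot − R_other = 0.01573 K/W
L = R·k·A = 0.01573×0.055×31

L ≈ 26.8 mm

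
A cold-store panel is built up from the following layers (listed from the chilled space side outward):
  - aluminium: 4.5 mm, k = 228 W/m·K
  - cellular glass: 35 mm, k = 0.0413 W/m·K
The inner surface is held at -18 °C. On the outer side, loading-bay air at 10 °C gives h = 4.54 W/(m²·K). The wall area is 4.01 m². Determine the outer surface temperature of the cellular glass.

Model the wall as resistances in series:
R_aluminium = L/(kA) = 0.0045/(228×4.01) = 4.922×10^-6 K/W
R_cellular glass = L/(kA) = 0.035/(0.0413×4.01) = 0.2113 K/W
R_outer film = 1/(h_o·A) = 1/(4.54×4.01) = 0.05493 K/W
R_total = 0.2663 K/W;  Q = ΔT/R_total = 28/0.2663 = 105.2 W
T_interface = T_inner + Q·ΣR(inner→interface) = -18 + 105×0.2113

T ≈ 4.22 °C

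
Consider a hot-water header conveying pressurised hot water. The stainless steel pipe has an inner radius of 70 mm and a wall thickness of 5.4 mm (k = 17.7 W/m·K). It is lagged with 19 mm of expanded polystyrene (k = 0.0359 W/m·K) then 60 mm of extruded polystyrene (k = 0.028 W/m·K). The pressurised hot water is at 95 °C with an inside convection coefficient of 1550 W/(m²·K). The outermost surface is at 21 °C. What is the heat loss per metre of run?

For a radial system each layer contributes R = ln(r_out/r_in)/(2πkL); films add R = 1/(hA).
R_inner film = 1/(h_i·2πr₁L) = 1/(1550×2π×0.07×1) = 0.001467 K/W
R_stainless steel pipe wall = ln(75.4/70)/(2π×17.7×1) = 6.682×10^-4 K/W
R_expanded polystyrene = ln(94.4/75.4)/(2π×0.0359×1) = 0.9963 K/W
R_extruded polystyrene = ln(154.4/94.4)/(2π×0.028×1) = 2.797 K/W
R_total = 3.795 K/W
Q = ΔT/R_total = 74/3.795

q′ ≈ 19.5 W/m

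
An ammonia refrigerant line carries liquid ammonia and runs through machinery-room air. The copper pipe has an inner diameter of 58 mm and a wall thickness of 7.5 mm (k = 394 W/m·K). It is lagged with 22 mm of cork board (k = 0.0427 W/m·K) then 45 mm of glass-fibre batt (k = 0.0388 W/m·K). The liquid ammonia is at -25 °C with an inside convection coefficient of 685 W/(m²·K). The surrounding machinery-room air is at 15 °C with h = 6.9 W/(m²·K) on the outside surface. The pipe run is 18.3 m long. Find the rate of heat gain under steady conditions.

Treating each annulus and film as a series resistance:
R_inner film = 1/(h_i·2πr₁L) = 1/(685×2π×0.029×18.3) = 4.378×10^-4 K/W
R_copper pipe wall = ln(36.5/29)/(2π×394×18.3) = 5.077×10^-6 K/W
R_cork board = ln(58.5/36.5)/(2π×0.0427×18.3) = 0.09608 K/W
R_glass-fibre batt = ln(103.5/58.5)/(2π×0.0388×18.3) = 0.1279 K/W
R_outer film = 1/(h_o·2πr_oL) = 1/(6.9×2π×0.1035×18.3) = 0.01218 K/W
R_total = 0.2366 K/W
Q = ΔT/R_total = 40/0.2366

Q ≈ 169 W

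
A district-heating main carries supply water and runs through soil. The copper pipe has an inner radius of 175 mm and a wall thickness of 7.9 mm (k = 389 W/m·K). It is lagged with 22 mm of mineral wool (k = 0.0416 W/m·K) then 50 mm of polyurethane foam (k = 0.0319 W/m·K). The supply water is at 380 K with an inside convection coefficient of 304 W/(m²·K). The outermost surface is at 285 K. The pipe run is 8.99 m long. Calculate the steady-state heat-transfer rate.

Cylindrical conduction, so R = ln(r₂/r₁)/(2πkL) per layer, in series:
R_inner film = 1/(h_i·2πr₁L) = 1/(304×2π×0.175×8.99) = 3.328×10^-4 K/W
R_copper pipe wall = ln(182.9/175)/(2π×389×8.99) = 2.009×10^-6 K/W
R_mineral wool = ln(204.9/182.9)/(2π×0.0416×8.99) = 0.04834 K/W
R_polyurethane foam = ln(254.9/204.9)/(2π×0.0319×8.99) = 0.1212 K/W
R_total = 0.1698 K/W
Q = ΔT/R_total = 95/0.1698

Q ≈ 559 W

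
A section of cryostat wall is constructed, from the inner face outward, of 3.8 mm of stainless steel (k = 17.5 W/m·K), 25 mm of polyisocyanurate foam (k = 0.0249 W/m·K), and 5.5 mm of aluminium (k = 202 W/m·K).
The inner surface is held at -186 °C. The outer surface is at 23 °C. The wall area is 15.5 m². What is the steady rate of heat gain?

Q ≈ 3230 W

Model the wall as resistances in series:
R_stainless steel = L/(kA) = 0.0038/(17.5×15.5) = 1.401×10^-5 K/W
R_polyisocyanurate foam = L/(kA) = 0.025/(0.0249×15.5) = 0.06478 K/W
R_aluminium = L/(kA) = 0.0055/(202×15.5) = 1.757×10^-6 K/W
R_total = 0.06479 K/W
Q = ΔT / R_total = 209 / 0.06479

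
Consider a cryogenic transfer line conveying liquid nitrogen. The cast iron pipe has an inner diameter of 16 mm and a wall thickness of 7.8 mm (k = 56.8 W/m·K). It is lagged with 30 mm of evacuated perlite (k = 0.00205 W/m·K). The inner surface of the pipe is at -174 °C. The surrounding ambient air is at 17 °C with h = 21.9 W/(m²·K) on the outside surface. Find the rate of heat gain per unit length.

Treating each annulus and film as a series resistance:
R_cast iron pipe wall = ln(15.8/8)/(2π×56.8×1) = 0.001907 K/W
R_evacuated perlite = ln(45.8/15.8)/(2π×0.00205×1) = 82.63 K/W
R_outer film = 1/(h_o·2πr_oL) = 1/(21.9×2π×0.0458×1) = 0.1587 K/W
R_total = 82.79 K/W
Q = ΔT/R_total = 191/82.79

q′ ≈ 2.31 W/m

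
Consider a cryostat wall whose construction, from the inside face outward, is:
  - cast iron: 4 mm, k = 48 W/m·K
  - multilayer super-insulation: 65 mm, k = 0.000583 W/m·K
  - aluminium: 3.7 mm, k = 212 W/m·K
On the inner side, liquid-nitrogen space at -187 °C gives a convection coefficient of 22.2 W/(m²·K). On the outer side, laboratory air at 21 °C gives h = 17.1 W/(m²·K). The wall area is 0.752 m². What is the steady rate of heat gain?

Series thermal resistances:
R_inner film = 1/(h_i·A) = 1/(22.2×0.752) = 0.0599 K/W
R_cast iron = L/(kA) = 0.004/(48×0.752) = 1.108×10^-4 K/W
R_multilayer super-insulation = L/(kA) = 0.065/(0.000583×0.752) = 148.3 K/W
R_aluminium = L/(kA) = 0.0037/(212×0.752) = 2.321×10^-5 K/W
R_outer film = 1/(h_o·A) = 1/(17.1×0.752) = 0.07777 K/W
R_total = 148.4 K/W
Q = ΔT / R_total = 208 / 148.4

Q ≈ 1.4 W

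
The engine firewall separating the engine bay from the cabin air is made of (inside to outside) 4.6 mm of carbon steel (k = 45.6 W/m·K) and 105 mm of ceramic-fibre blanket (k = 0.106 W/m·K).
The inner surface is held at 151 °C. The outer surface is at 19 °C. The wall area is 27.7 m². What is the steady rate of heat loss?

Treating each layer as a thermal resistance in series:
R_carbon steel = L/(kA) = 0.0046/(45.6×27.7) = 3.642×10^-6 K/W
R_ceramic-fibre blanket = L/(kA) = 0.105/(0.106×27.7) = 0.03576 K/W
R_total = 0.03576 K/W
Q = ΔT / R_total = 132 / 0.03576

Q ≈ 3690 W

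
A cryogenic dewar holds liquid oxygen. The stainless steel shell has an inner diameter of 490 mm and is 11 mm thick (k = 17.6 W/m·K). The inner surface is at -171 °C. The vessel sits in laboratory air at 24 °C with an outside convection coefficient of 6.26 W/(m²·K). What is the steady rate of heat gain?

Radial (spherical) resistances in series:
R_stainless steel shell = (1/0.245 − 1/0.256)/(4π×17.6) = 7.93×10^-4 K/W
R_outer film = 1/(h·4πr_o²) = 1/(6.26×4π×0.256²) = 0.194 K/W
R_total = 0.1948 K/W
Q = ΔT/R_total = 195/0.1948

Q ≈ 1000 W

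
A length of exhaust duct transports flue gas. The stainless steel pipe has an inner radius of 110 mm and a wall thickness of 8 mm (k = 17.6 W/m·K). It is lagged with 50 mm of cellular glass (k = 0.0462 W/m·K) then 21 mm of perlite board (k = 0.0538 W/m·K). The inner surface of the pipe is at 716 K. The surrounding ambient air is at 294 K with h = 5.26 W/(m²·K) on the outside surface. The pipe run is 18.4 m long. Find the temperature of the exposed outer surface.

T ≈ 333 K

Treating each annulus and film as a series resistance:
R_stainless steel pipe wall = ln(118/110)/(2π×17.6×18.4) = 3.45×10^-5 K/W
R_cellular glass = ln(168/118)/(2π×0.0462×18.4) = 0.06614 K/W
R_perlite board = ln(189/168)/(2π×0.0538×18.4) = 0.01894 K/W
R_outer film = 1/(h_o·2πr_oL) = 1/(5.26×2π×0.189×18.4) = 0.008701 K/W
R_total = 0.09381 K/W
Q = ΔT/R_total = 422/0.09381
Q = 4500 W
T_interface = T_inner − Q·ΣR(inner→interface) = 716 − 4500×0.08511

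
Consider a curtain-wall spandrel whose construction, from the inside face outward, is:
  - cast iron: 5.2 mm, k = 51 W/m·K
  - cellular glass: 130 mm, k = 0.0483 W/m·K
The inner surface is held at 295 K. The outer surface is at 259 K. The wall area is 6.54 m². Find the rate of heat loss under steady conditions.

Q ≈ 87.5 W

Series thermal resistances:
R_cast iron = L/(kA) = 0.0052/(51×6.54) = 1.559×10^-5 K/W
R_cellular glass = L/(kA) = 0.13/(0.0483×6.54) = 0.4115 K/W
R_total = 0.4116 K/W
Q = ΔT / R_total = 36 / 0.4116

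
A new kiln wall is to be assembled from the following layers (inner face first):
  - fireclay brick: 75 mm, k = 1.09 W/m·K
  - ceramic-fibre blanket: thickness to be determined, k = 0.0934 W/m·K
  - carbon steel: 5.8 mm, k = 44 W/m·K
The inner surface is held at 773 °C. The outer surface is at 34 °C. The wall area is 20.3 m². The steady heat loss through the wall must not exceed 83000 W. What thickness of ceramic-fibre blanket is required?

Thermal resistances in series:
R_fireclay brick = L/(kA) = 0.075/(1.09×20.3) = 0.00339 K/W
R_carbon steel = L/(kA) = 0.0058/(44×20.3) = 6.494×10^-6 K/W
Sum of the known resistances R_other = 0.003396 K/W
Required total resistance R_tot = ΔT/Q_allow = 739/83000 = 0.008904 K/W
R_ceramic-fibre blanket = R_tot − R_other = 0.005508 K/W
L = R·k·A = 0.005508×0.0934×20.3

L ≈ 10.4 mm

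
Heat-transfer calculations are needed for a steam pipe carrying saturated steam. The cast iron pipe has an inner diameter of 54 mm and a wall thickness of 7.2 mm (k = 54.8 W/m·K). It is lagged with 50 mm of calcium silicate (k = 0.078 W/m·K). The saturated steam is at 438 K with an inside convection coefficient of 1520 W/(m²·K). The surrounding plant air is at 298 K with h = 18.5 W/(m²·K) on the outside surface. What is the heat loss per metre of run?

Cylindrical conduction, so R = ln(r₂/r₁)/(2πkL) per layer, in series:
R_inner film = 1/(h_i·2πr₁L) = 1/(1520×2π×0.027×1) = 0.003878 K/W
R_cast iron pipe wall = ln(34.2/27)/(2π×54.8×1) = 6.865×10^-4 K/W
R_calcium silicate = ln(84.2/34.2)/(2π×0.078×1) = 1.838 K/W
R_outer film = 1/(h_o·2πr_oL) = 1/(18.5×2π×0.0842×1) = 0.1022 K/W
R_total = 1.945 K/W
Q = ΔT/R_total = 140/1.945

q′ ≈ 72 W/m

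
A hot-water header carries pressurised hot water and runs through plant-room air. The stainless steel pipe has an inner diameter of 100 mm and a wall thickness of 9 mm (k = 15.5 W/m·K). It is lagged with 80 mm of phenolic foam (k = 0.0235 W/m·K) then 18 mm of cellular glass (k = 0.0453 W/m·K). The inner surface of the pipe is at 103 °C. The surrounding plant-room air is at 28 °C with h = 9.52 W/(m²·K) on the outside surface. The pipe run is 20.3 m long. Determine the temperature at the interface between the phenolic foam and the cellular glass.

Radial resistances (cylindrical: R_cond = ln(r_o/r_i)/(2πkL), R_conv = 1/(h·2πrL)):
R_stainless steel pipe wall = ln(59/50)/(2π×15.5×20.3) = 8.372×10^-5 K/W
R_phenolic foam = ln(139/59)/(2π×0.0235×20.3) = 0.2859 K/W
R_cellular glass = ln(157/139)/(2π×0.0453×20.3) = 0.02108 K/W
R_outer film = 1/(h_o·2πr_oL) = 1/(9.52×2π×0.157×20.3) = 0.005246 K/W
R_total = 0.3123 K/W
Q = ΔT/R_total = 75/0.3123
Q = 240 W
T_interface = T_inner − Q·ΣR(inner→interface) = 103 − 240×0.286

T ≈ 34.3 °C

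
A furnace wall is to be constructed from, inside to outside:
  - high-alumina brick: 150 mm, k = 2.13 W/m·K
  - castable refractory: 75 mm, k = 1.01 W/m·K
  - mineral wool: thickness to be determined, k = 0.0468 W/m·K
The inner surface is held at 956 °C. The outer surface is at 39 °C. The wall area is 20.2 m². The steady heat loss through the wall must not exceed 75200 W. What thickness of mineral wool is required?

L ≈ 4.76 mm

Model the wall as resistances in series:
R_high-alumina brick = L/(kA) = 0.15/(2.13×20.2) = 0.003486 K/W
R_castable refractory = L/(kA) = 0.075/(1.01×20.2) = 0.003676 K/W
Sum of the known resistances R_other = 0.007162 K/W
Required total resistance R_tot = ΔT/Q_allow = 917/75200 = 0.01219 K/W
R_mineral wool = R_tot − R_other = 0.005032 K/W
L = R·k·A = 0.005032×0.0468×20.2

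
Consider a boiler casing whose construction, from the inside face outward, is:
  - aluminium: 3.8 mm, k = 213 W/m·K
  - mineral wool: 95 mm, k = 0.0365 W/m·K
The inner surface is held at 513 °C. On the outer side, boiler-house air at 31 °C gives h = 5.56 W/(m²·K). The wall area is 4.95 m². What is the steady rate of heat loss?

Thermal resistances in series:
R_aluminium = L/(kA) = 0.0038/(213×4.95) = 3.604×10^-6 K/W
R_mineral wool = L/(kA) = 0.095/(0.0365×4.95) = 0.5258 K/W
R_outer film = 1/(h_o·A) = 1/(5.56×4.95) = 0.03633 K/W
R_total = 0.5621 K/W
Q = ΔT / R_total = 482 / 0.5621

Q ≈ 857 W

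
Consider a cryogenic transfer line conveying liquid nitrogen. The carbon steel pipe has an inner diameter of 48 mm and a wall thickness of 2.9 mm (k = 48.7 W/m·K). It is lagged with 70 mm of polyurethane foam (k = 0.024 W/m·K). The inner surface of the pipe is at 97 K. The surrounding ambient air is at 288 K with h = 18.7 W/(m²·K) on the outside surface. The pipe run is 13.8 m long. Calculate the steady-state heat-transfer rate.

For a radial system each layer contributes R = ln(r_out/r_in)/(2πkL); films add R = 1/(hA).
R_carbon steel pipe wall = ln(26.9/24)/(2π×48.7×13.8) = 2.701×10^-5 K/W
R_polyurethane foam = ln(96.9/26.9)/(2π×0.024×13.8) = 0.6158 K/W
R_outer film = 1/(h_o·2πr_oL) = 1/(18.7×2π×0.0969×13.8) = 0.006365 K/W
R_total = 0.6222 K/W
Q = ΔT/R_total = 191/0.6222

Q ≈ 307 W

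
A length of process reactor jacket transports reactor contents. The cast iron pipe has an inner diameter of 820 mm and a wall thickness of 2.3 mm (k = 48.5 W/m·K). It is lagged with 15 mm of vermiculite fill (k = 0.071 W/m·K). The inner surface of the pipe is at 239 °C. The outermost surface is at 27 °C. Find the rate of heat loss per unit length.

Per-layer cylindrical resistances, series-summed:
R_cast iron pipe wall = ln(412.3/410)/(2π×48.5×1) = 1.836×10^-5 K/W
R_vermiculite fill = ln(427.3/412.3)/(2π×0.071×1) = 0.0801 K/W
R_total = 0.08012 K/W
Q = ΔT/R_total = 212/0.08012

q′ ≈ 2650 W/m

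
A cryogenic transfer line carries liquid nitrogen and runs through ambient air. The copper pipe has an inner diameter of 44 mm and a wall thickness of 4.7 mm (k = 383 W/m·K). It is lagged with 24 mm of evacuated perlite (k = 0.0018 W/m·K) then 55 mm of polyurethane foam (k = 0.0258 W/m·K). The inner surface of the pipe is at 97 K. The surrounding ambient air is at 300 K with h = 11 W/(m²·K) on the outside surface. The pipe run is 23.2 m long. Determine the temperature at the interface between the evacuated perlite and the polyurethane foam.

T ≈ 285 K

Cylindrical conduction, so R = ln(r₂/r₁)/(2πkL) per layer, in series:
R_copper pipe wall = ln(26.7/22)/(2π×383×23.2) = 3.468×10^-6 K/W
R_evacuated perlite = ln(50.7/26.7)/(2π×0.0018×23.2) = 2.444 K/W
R_polyurethane foam = ln(105.7/50.7)/(2π×0.0258×23.2) = 0.1953 K/W
R_outer film = 1/(h_o·2πr_oL) = 1/(11×2π×0.1057×23.2) = 0.0059 K/W
R_total = 2.645 K/W
Q = ΔT/R_total = 203/2.645
Q = 76.7 W
T_interface = T_inner + Q·ΣR(inner→interface) = 97 + 76.7×2.444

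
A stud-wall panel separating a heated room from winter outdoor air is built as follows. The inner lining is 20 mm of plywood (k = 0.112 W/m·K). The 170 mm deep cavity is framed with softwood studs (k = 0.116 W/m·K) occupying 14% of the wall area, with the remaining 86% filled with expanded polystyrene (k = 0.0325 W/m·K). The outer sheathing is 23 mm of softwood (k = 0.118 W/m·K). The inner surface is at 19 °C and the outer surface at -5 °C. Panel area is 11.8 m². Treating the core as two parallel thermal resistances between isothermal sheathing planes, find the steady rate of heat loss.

Sheathing layers in series; stud and cavity paths in parallel between them.
R_inner = 0.02/(0.112×11.8) = 0.01513 K/W
R_stud  = 0.17/(0.116×0.14×11.8) = 0.8871 K/W
R_cav   = 0.17/(0.0325×0.86×11.8) = 0.5154 K/W
1/R_core = 1/R_stud + 1/R_cav → R_core = 0.326 K/W
R_outer = 0.023/(0.118×11.8) = 0.01652 K/W
R_total = 0.3577 K/W
Q = ΔT/R_total = 24/0.3577

Q ≈ 67.1 W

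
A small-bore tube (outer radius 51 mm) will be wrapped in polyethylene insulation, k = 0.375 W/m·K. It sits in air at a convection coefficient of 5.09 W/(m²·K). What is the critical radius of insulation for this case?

r_cr ≈ 73.7 mm

For a cylinder r_cr = k/h = 0.375/5.09
r_cr = 73.7 mm; since the bare radius (51 mm) is below r_cr, adding a thin layer of insulation will *increase* heat loss.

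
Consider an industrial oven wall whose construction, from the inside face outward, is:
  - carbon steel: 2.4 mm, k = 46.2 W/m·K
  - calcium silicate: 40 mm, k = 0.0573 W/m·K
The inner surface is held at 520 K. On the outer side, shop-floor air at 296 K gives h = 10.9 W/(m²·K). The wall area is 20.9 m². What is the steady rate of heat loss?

Series thermal resistances:
R_carbon steel = L/(kA) = 0.0024/(46.2×20.9) = 2.486×10^-6 K/W
R_calcium silicate = L/(kA) = 0.04/(0.0573×20.9) = 0.0334 K/W
R_outer film = 1/(h_o·A) = 1/(10.9×20.9) = 0.00439 K/W
R_total = 0.03779 K/W
Q = ΔT / R_total = 224 / 0.03779

Q ≈ 5930 W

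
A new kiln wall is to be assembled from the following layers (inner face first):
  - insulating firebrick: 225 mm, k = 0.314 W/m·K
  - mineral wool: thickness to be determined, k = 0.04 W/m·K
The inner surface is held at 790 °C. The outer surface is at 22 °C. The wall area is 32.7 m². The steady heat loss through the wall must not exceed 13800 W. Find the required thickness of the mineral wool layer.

L ≈ 44.1 mm

Using the resistance-network approach (series):
R_insulating firebrick = L/(kA) = 0.225/(0.314×32.7) = 0.02191 K/W
Sum of the known resistances R_other = 0.02191 K/W
Required total resistance R_tot = ΔT/Q_allow = 768/13800 = 0.05565 K/W
R_mineral wool = R_tot − R_other = 0.03374 K/W
L = R·k·A = 0.03374×0.04×32.7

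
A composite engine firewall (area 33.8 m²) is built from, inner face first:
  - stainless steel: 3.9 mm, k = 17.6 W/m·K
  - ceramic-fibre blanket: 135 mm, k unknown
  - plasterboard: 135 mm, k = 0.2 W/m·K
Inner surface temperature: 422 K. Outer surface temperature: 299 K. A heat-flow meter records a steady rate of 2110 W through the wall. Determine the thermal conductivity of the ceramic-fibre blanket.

Series thermal resistances:
R_stainless steel = L/(kA) = 0.0039/(17.6×33.8) = 6.556×10^-6 K/W
R_plasterboard = L/(kA) = 0.135/(0.2×33.8) = 0.01997 K/W
Sum of known resistances R_other = 0.01998 K/W
Total R = ΔT/Q = 123/2110 = 0.05829 K/W
R_ceramic-fibre blanket = R_total − R_other = 0.03832 K/W
k = L/(R·A) = 0.135/(0.03832×33.8)

k ≈ 0.104 W/(m·K)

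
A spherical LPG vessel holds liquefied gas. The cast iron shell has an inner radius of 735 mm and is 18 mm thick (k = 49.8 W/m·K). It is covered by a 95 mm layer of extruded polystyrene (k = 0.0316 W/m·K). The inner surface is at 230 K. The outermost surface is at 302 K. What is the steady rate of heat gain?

Spherical conduction: R = (1/r_in − 1/r_out)/(4πk) per layer; series-sum.
R_cast iron shell = (1/0.735 − 1/0.753)/(4π×49.8) = 5.197×10^-5 K/W
R_extruded polystyrene = (1/0.753 − 1/0.848)/(4π×0.0316) = 0.3747 K/W
R_total = 0.3747 K/W
Q = ΔT/R_total = 72/0.3747

Q ≈ 192 W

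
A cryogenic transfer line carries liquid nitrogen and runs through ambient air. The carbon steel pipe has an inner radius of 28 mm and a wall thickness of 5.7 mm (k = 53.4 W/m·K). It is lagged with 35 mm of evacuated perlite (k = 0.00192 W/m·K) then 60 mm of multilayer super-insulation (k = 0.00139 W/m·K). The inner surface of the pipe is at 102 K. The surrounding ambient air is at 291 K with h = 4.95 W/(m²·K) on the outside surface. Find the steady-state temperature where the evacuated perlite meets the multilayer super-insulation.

T ≈ 187 K

For a radial system each layer contributes R = ln(r_out/r_in)/(2πkL); films add R = 1/(hA).
R_carbon steel pipe wall = ln(33.7/28)/(2π×53.4×1) = 5.523×10^-4 K/W
R_evacuated perlite = ln(68.7/33.7)/(2π×0.00192×1) = 59.04 K/W
R_multilayer super-insulation = ln(128.7/68.7)/(2π×0.00139×1) = 71.88 K/W
R_outer film = 1/(h_o·2πr_oL) = 1/(4.95×2π×0.1287×1) = 0.2498 K/W
R_total = 131.2 K/W
Q = ΔT/R_total = 189/131.2
Q = 1.44 W/m
T_interface = T_inner + Q·ΣR(inner→interface) = 102 + 1.44×59.04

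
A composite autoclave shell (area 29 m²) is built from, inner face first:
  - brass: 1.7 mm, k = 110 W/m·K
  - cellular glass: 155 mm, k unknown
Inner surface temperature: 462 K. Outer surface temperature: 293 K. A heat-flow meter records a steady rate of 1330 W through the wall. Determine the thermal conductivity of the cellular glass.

k ≈ 0.0421 W/(m·K)

Model the wall as resistances in series:
R_brass = L/(kA) = 0.0017/(110×29) = 5.329×10^-7 K/W
Sum of known resistances R_other = 5.329×10^-7 K/W
Total R = ΔT/Q = 169/1330 = 0.1271 K/W
R_cellular glass = R_total − R_other = 0.1271 K/W
k = L/(R·A) = 0.155/(0.1271×29)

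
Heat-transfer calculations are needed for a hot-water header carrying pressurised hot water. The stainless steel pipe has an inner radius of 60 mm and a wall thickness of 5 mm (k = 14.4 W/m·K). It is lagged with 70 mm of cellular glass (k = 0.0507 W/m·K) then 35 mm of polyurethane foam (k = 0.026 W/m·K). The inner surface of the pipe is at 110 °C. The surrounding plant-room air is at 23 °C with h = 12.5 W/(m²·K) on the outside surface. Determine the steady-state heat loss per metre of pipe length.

q′ ≈ 23 W/m

Cylindrical conduction, so R = ln(r₂/r₁)/(2πkL) per layer, in series:
R_stainless steel pipe wall = ln(65/60)/(2π×14.4×1) = 8.847×10^-4 K/W
R_cellular glass = ln(135/65)/(2π×0.0507×1) = 2.294 K/W
R_polyurethane foam = ln(170/135)/(2π×0.026×1) = 1.411 K/W
R_outer film = 1/(h_o·2πr_oL) = 1/(12.5×2π×0.17×1) = 0.0749 K/W
R_total = 3.781 K/W
Q = ΔT/R_total = 87/3.781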